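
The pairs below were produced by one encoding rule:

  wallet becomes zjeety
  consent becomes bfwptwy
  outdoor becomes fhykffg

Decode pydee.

still

Each letter's alphabet position (a=0..z=25) is mapped through 9·x+9 mod 26 — an affine cipher.
Reversing it on pydee: p(15)→3·(15−9)≡18=s; y(24)→3·(24−9)≡19=t; d(3)→3·(3−9)≡8=i; e(4)→3·(4−9)≡11=l; e(4)→3·(4−9)≡11=l (all mod 26).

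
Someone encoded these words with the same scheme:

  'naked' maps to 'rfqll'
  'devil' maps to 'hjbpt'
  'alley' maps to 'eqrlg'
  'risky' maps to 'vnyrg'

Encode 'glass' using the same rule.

Each letter shifts forward by (position + 4), i.e. 4, 5, 6, … — the shift grows by one for each successive letter.
For glass: g+4=k, l+5=q, a+6=g, s+7=z, s+8=a.

kqgza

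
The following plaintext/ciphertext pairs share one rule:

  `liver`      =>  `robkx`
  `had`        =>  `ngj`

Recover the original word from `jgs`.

Compare letters: l→r is +6, i→o is +6, v→b is +6 — a constant shift. Each letter is shifted forward by 6 in the alphabet (a Caesar shift of +6).
Reversing it on jgs: j−6=d, g−6=a, s−6=m.

dam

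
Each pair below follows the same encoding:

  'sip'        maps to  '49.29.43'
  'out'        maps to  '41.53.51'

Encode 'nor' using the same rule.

s(#19)→49 and i(#9)→29: differences scale by 2, so n = 2·pos + 11. The formula is n = 2×(alphabet index, a=1) + 11.
On nor: n=14→39, o=15→41, r=18→47.

39.41.47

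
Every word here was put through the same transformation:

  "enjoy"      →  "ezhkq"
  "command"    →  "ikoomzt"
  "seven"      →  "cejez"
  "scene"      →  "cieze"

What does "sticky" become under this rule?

cnwisq

e(4)→e(4) and n(13)→z(25) fit y≡11x+12 (mod 26); the inverse of 11 mod 26 is 19. Treating letters as 0–25, the rule is x ↦ 11x + 12 (mod 26).
For sticky: s(18)→11·18+12≡2=c; t(19)→11·19+12≡13=n; i(8)→11·8+12≡22=w; c(2)→11·2+12≡8=i; k(10)→11·10+12≡18=s; y(24)→11·24+12≡16=q (all mod 26).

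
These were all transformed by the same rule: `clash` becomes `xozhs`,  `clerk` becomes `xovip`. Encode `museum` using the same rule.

nfhvfn

Each pair mirrors across the alphabet (c↔x, l↔o, a↔z): positions sum to 25. This is the alphabet-reversal cipher (Atbash): a becomes z, b becomes y, etc.
On museum: m↔n, u↔f, s↔h, e↔v, u↔f, m↔n.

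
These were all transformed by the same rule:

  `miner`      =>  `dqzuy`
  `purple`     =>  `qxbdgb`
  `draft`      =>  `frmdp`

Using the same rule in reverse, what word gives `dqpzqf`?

The output letters match the input read backwards, each shifted +12: miner reversed is renim. The word is reversed, then every letter is shifted forward by 12.
Reversing it on dqpzqf: shift back: d−12=r, q−12=e, p−12=d, z−12=n, q−12=e, f−12=t → rednet; then reverse → tender.

tender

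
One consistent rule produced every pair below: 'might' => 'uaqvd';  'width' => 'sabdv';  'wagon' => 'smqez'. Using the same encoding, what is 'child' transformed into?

wvapb

This is an affine cipher: with a=0,…,z=25, each position x becomes (5x+12) mod 26.
Applying it to child: c(2)→5·2+12≡22=w; h(7)→5·7+12≡21=v; i(8)→5·8+12≡0=a; l(11)→5·11+12≡15=p; d(3)→5·3+12≡1=b (all mod 26).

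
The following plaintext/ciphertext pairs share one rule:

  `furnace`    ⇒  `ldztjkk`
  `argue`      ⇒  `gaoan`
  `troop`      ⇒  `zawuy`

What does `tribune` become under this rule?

zaqhdvk

Shifts by position in furnace: pos 0: f→l (+6), pos 1: u→d (+9), pos 2: r→z (+8), pos 3: n→t (+6), pos 4: a→j (+9), pos 5: c→k (+8) — repeating every 3. A repeating key of period 3 is used — shifts +6, +9, +8 over and over.
Applying it to tribune: t+6=z, r+9=a, i+8=q, b+6=h, u+9=d, n+8=v, e+6=k.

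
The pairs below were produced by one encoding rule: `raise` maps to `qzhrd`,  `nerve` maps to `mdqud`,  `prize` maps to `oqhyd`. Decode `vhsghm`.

It's a constant shift of +25 (ROT25).
Decoding vhsghm: v−25=w, h−25=i, s−25=t, g−25=h, h−25=i, m−25=n.

within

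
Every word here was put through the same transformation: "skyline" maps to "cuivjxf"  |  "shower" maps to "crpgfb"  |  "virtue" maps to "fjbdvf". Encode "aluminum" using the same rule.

bvvwjxvw

The shift depends on letter class: consonant s→c is +10, but vowel i→j is +1. Vowels shift forward by 1 and consonants shift forward by 10.
On aluminum: a(vowel)+1=b, l(cons)+10=v, u(vowel)+1=v, m(cons)+10=w, i(vowel)+1=j, n(cons)+10=x, u(vowel)+1=v, m(cons)+10=w.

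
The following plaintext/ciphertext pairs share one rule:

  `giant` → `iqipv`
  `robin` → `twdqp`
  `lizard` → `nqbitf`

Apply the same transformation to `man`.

Vowels shift forward by 8 and consonants shift forward by 2.
For man: m(cons)+2=o, a(vowel)+8=i, n(cons)+2=p.

oip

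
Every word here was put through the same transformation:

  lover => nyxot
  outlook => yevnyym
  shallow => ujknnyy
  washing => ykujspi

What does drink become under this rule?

ftspm

The shift depends on letter class: consonant l→n is +2, but vowel o→y is +10. The rule splits by letter class: vowels +10, consonants +2.
On drink: d(cons)+2=f, r(cons)+2=t, i(vowel)+10=s, n(cons)+2=p, k(cons)+2=m.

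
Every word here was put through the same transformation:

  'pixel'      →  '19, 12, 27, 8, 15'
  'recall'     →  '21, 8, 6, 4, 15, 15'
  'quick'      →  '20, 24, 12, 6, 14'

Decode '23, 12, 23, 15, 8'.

title

p is letter #16 and maps to 19: an offset of 3. Each letter is replaced by its alphabet position (a=1..z=26) + 3.
Decoding 23, 12, 23, 15, 8: 23→(23−3)÷1=20=t, 12→(12−3)÷1=9=i, 23→(23−3)÷1=20=t, 15→(15−3)÷1=12=l, 8→(8−3)÷1=5=e.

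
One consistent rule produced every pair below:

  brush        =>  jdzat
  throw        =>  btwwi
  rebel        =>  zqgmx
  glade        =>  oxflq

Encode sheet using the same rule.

atjmf

Shifts by position in brush: pos 0: b→j (+8), pos 1: r→d (+12), pos 2: u→z (+5), pos 3: s→a (+8), pos 4: h→t (+12) — repeating every 3. It's a Vigenère-style cipher with numeric key [8,12,5]: position i shifts by key[i mod 3].
Applying it to sheet: s+8=a, h+12=t, e+5=j, e+8=m, t+12=f.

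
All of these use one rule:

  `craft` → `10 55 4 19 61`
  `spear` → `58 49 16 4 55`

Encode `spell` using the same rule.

58 49 16 37 37

With a=1..z=26, the number is 3·pos + 1.
For spell: s=19→58, p=16→49, e=5→16, l=12→37, l=12→37.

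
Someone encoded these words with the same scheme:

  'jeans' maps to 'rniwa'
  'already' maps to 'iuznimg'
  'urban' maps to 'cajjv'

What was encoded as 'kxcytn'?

couple

Shifts by position in jeans: pos 0: j→r (+8), pos 1: e→n (+9), pos 2: a→i (+8), pos 3: n→w (+9) — repeating every 2. A repeating key of period 2 is used — shifts +8, +9 over and over.
Undoing it on kxcytn: k−8=c, x−9=o, c−8=u, y−9=p, t−8=l, n−9=e.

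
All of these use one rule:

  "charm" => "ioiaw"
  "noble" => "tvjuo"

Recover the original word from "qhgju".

The shift increases by 1 at each position, starting from +6: 6, 7, 8, ….
Undoing it on qhgju: q−6=k, h−7=a, g−8=y, j−9=a, u−10=k.

kayak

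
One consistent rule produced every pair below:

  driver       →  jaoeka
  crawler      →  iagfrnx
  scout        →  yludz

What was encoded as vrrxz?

pilot

A repeating key of period 2 is used — shifts +6, +9 over and over.
Decoding vrrxz: v−6=p, r−9=i, r−6=l, x−9=o, z−6=t.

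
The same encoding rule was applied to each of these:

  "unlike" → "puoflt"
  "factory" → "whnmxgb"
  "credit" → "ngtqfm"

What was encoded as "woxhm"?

u(20)→p(15) and n(13)→u(20) fit y≡3x+7 (mod 26); the inverse of 3 mod 26 is 9. Each letter's alphabet position (a=0..z=25) is mapped through 3·x+7 mod 26 — an affine cipher.
Undoing it on woxhm: w(22)→9·(22−7)≡5=f; o(14)→9·(14−7)≡11=l; x(23)→9·(23−7)≡14=o; h(7)→9·(7−7)≡0=a; m(12)→9·(12−7)≡19=t (all mod 26).

float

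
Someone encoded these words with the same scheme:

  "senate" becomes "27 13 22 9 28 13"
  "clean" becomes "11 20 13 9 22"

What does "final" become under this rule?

14 17 22 9 20

Letters become their 1-based position plus 8 (so a→9, b→10, …).
For final: f=6→14, i=9→17, n=14→22, a=1→9, l=12→20.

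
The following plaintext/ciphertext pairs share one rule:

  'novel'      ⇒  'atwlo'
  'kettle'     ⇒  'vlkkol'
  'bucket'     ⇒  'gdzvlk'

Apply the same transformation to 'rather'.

n(13)→a(0) and o(14)→t(19) fit y≡19x+13 (mod 26); the inverse of 19 mod 26 is 11. Treating letters as 0–25, the rule is x ↦ 19x + 13 (mod 26).
For rather: r(17)→19·17+13≡24=y; a(0)→19·0+13≡13=n; t(19)→19·19+13≡10=k; h(7)→19·7+13≡16=q; e(4)→19·4+13≡11=l; r(17)→19·17+13≡24=y (all mod 26).

ynkqly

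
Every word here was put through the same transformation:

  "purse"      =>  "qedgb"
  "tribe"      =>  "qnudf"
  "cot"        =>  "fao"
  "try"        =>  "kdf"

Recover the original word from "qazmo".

The output letters match the input read backwards, each shifted +12: purse reversed is esrup. Read the word backwards and shift each letter +12.
Reversing it on qazmo: shift back: q−12=e, a−12=o, z−12=n, m−12=a, o−12=c → eonac; then reverse → canoe.

canoe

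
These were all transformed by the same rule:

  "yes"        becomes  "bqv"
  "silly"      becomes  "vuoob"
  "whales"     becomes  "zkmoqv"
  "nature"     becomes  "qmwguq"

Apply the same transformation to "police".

The shift depends on letter class: consonant y→b is +3, but vowel e→q is +12. The rule splits by letter class: vowels +12, consonants +3.
For police: p(cons)+3=s, o(vowel)+12=a, l(cons)+3=o, i(vowel)+12=u, c(cons)+3=f, e(vowel)+12=q.

saoufq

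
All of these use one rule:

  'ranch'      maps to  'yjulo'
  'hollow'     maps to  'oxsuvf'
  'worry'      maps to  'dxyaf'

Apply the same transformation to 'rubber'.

ydikla

Shifts by position in ranch: pos 0: r→y (+7), pos 1: a→j (+9), pos 2: n→u (+7), pos 3: c→l (+9) — repeating every 2. The shifts repeat in a cycle of length 2: positions 0,1,… shift by +7, +9, then the pattern repeats.
Applying it to rubber: r+7=y, u+9=d, b+7=i, b+9=k, e+7=l, r+9=a.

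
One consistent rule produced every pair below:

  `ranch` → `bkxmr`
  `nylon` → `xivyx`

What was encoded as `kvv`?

Compare letters: r→b is +10, a→k is +10, n→x is +10 — a constant shift. This is a Caesar cipher with shift 10.
Undoing it on kvv: k−10=a, v−10=l, v−10=l.

all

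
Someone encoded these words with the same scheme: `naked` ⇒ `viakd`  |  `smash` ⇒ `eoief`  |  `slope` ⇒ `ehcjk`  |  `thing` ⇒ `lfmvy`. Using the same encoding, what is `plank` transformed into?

jhiva

This is an affine cipher: with a=0,…,z=25, each position x becomes (7x+8) mod 26.
Applying it to plank: p(15)→7·15+8≡9=j; l(11)→7·11+8≡7=h; a(0)→7·0+8≡8=i; n(13)→7·13+8≡21=v; k(10)→7·10+8≡0=a (all mod 26).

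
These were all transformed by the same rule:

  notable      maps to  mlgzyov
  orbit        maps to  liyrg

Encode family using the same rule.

uznrob

Letters are reflected about the middle of the alphabet (position → 25−position): Atbash.
Applying it to family: f↔u, a↔z, m↔n, i↔r, l↔o, y↔b.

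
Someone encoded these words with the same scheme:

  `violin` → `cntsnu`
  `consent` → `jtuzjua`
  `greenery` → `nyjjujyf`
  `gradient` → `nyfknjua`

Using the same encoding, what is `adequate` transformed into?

The rule splits by letter class: vowels +5, consonants +7.
Applying it to adequate: a(vowel)+5=f, d(cons)+7=k, e(vowel)+5=j, q(cons)+7=x, u(vowel)+5=z, a(vowel)+5=f, t(cons)+7=a, e(vowel)+5=j.

fkjxzfaj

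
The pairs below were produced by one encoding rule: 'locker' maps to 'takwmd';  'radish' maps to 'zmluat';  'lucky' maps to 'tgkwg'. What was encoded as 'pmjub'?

The shifts repeat in a cycle of length 2: positions 0,1,… shift by +8, +12, then the pattern repeats.
Reversing it on pmjub: p−8=h, m−12=a, j−8=b, u−12=i, b−8=t.

habit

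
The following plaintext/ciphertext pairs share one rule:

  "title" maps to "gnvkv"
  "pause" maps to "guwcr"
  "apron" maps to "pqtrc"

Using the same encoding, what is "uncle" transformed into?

The output letters match the input read backwards, each shifted +2: title reversed is eltit. Read the word backwards and shift each letter +2.
On uncle: reverse → elcnu; then shift: e+2=g, l+2=n, c+2=e, n+2=p, u+2=w.

gnepw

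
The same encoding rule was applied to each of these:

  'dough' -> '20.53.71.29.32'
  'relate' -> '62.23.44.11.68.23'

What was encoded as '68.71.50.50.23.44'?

d(#4)→20 and o(#15)→53: differences scale by 3, so n = 3·pos + 8. The formula is n = 3×(alphabet index, a=1) + 8.
Undoing it on 68.71.50.50.23.44: 68→(68−8)÷3=20=t, 71→(71−8)÷3=21=u, 50→(50−8)÷3=14=n, 50→(50−8)÷3=14=n, 23→(23−8)÷3=5=e, 44→(44−8)÷3=12=l.

tunnel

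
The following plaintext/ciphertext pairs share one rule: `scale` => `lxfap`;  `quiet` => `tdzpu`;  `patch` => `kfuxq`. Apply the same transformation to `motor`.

s(18)→l(11) and c(2)→x(23) fit y≡9x+5 (mod 26); the inverse of 9 mod 26 is 3. Each letter's alphabet position (a=0..z=25) is mapped through 9·x+5 mod 26 — an affine cipher.
For motor: m(12)→9·12+5≡9=j; o(14)→9·14+5≡1=b; t(19)→9·19+5≡20=u; o(14)→9·14+5≡1=b; r(17)→9·17+5≡2=c (all mod 26).

jbubc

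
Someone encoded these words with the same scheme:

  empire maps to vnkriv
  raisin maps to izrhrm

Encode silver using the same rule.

Each pair mirrors across the alphabet (e↔v, m↔n, p↔k): positions sum to 25. This is the alphabet-reversal cipher (Atbash): a becomes z, b becomes y, etc.
For silver: s↔h, i↔r, l↔o, v↔e, e↔v, r↔i.

hroevi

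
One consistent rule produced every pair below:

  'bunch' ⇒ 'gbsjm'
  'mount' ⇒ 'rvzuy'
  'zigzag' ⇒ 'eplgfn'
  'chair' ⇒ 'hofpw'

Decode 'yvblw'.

tower

Shifts by position in bunch: pos 0: b→g (+5), pos 1: u→b (+7), pos 2: n→s (+5), pos 3: c→j (+7) — repeating every 2. The shifts repeat in a cycle of length 2: positions 0,1,… shift by +5, +7, then the pattern repeats.
Reversing it on yvblw: y−5=t, v−7=o, b−5=w, l−7=e, w−5=r.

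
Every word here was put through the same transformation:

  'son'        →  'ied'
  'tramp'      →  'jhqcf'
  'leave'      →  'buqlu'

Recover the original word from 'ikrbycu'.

sublime

Compare letters: s→i is +16, o→e is +16, n→d is +16 — a constant shift. It's a constant shift of +16 (ROT16).
Undoing it on ikrbycu: i−16=s, k−16=u, r−16=b, b−16=l, y−16=i, c−16=m, u−16=e.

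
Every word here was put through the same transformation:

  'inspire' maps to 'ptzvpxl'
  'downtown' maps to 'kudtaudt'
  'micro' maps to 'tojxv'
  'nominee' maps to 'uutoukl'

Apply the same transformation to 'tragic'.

It's a Vigenère-style cipher with numeric key [7,6]: position i shifts by key[i mod 2].
For tragic: t+7=a, r+6=x, a+7=h, g+6=m, i+7=p, c+6=i.

axhmpi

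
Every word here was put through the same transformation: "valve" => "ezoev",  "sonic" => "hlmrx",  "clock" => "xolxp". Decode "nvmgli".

mentor

Each letter is replaced by its mirror in the alphabet: a↔z, b↔y, c↔x, and so on (the Atbash cipher).
Reversing it on nvmgli: n↔m, v↔e, m↔n, g↔t, l↔o, i↔r.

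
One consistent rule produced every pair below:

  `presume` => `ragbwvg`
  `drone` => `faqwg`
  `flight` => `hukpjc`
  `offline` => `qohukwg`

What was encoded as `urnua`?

Shifts by position in presume: pos 0: p→r (+2), pos 1: r→a (+9), pos 2: e→g (+2), pos 3: s→b (+9) — repeating every 2. The shifts repeat in a cycle of length 2: positions 0,1,… shift by +2, +9, then the pattern repeats.
Reversing it on urnua: u−2=s, r−9=i, n−2=l, u−9=l, a−2=y.

silly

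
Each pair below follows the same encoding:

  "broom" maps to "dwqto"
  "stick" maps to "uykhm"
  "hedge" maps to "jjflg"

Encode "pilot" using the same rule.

rnntv

Shifts by position in broom: pos 0: b→d (+2), pos 1: r→w (+5), pos 2: o→q (+2), pos 3: o→t (+5) — repeating every 2. A repeating key of period 2 is used — shifts +2, +5 over and over.
On pilot: p+2=r, i+5=n, l+2=n, o+5=t, t+2=v.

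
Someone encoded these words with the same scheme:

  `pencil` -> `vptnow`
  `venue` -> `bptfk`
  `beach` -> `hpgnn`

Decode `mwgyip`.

glance

Shifts by position in pencil: pos 0: p→v (+6), pos 1: e→p (+11), pos 2: n→t (+6), pos 3: c→n (+11) — repeating every 2. The shifts repeat in a cycle of length 2: positions 0,1,… shift by +6, +11, then the pattern repeats.
Decoding mwgyip: m−6=g, w−11=l, g−6=a, y−11=n, i−6=c, p−11=e.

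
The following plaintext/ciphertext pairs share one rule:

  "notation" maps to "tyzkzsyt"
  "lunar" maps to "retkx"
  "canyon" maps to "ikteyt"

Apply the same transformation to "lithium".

The shift depends on letter class: consonant n→t is +6, but vowel o→y is +10. Vowels shift forward by 10 and consonants shift forward by 6.
For lithium: l(cons)+6=r, i(vowel)+10=s, t(cons)+6=z, h(cons)+6=n, i(vowel)+10=s, u(vowel)+10=e, m(cons)+6=s.

rsznses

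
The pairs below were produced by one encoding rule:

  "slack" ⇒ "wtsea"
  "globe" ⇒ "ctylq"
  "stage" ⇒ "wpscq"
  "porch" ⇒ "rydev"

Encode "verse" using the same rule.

bqdwq

s(18)→w(22) and l(11)→t(19) fit y≡19x+18 (mod 26); the inverse of 19 mod 26 is 11. This is an affine cipher: with a=0,…,z=25, each position x becomes (19x+18) mod 26.
Applying it to verse: v(21)→19·21+18≡1=b; e(4)→19·4+18≡16=q; r(17)→19·17+18≡3=d; s(18)→19·18+18≡22=w; e(4)→19·4+18≡16=q (all mod 26).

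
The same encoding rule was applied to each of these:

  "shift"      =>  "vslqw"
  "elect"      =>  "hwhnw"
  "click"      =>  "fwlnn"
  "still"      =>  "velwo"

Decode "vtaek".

It's a Vigenère-style cipher with numeric key [3,11]: position i shifts by key[i mod 2].
Decoding vtaek: v−3=s, t−11=i, a−3=x, e−11=t, k−3=h.

sixth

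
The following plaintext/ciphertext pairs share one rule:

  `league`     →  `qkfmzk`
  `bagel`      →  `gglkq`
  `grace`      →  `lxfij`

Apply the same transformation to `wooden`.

butjjt

Shifts by position in league: pos 0: l→q (+5), pos 1: e→k (+6), pos 2: a→f (+5), pos 3: g→m (+6) — repeating every 2. It's a Vigenère-style cipher with numeric key [5,6]: position i shifts by key[i mod 2].
Applying it to wooden: w+5=b, o+6=u, o+5=t, d+6=j, e+5=j, n+6=t.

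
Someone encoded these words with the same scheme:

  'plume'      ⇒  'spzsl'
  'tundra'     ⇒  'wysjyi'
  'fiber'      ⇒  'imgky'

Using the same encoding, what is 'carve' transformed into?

The shift increases by 1 at each position, starting from +3: 3, 4, 5, ….
On carve: c+3=f, a+4=e, r+5=w, v+6=b, e+7=l.

fewbl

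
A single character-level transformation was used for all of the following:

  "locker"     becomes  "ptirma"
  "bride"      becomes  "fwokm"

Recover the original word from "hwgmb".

In locker: l→p is +4, o→t is +5, c→i is +6, k→r is +7 — the shift increases by 1 each position. Each letter shifts forward by (position + 4), i.e. 4, 5, 6, … — the shift grows by one for each successive letter.
Decoding hwgmb: h−4=d, w−5=r, g−6=a, m−7=f, b−8=t.

draft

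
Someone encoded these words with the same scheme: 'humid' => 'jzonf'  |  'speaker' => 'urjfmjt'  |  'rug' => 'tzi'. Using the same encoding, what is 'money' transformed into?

The shift depends on letter class: consonant h→j is +2, but vowel u→z is +5. Vowels shift forward by 5 and consonants shift forward by 2.
On money: m(cons)+2=o, o(vowel)+5=t, n(cons)+2=p, e(vowel)+5=j, y(cons)+2=a.

otpja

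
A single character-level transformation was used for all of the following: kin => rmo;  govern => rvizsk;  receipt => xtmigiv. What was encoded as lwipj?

The output letters match the input read backwards, each shifted +4: kin reversed is nik. Read the word backwards and shift each letter +4.
Reversing it on lwipj: shift back: l−4=h, w−4=s, i−4=e, p−4=l, j−4=f → hself; then reverse → flesh.

flesh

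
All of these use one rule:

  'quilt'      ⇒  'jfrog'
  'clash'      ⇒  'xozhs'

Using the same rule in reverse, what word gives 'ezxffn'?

Each letter is replaced by its mirror in the alphabet: a↔z, b↔y, c↔x, and so on (the Atbash cipher).
Reversing it on ezxffn: e↔v, z↔a, x↔c, f↔u, f↔u, n↔m.

vacuum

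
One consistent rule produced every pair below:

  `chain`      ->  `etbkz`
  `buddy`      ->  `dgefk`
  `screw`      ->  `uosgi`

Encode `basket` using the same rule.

Shifts by position in chain: pos 0: c→e (+2), pos 1: h→t (+12), pos 2: a→b (+1), pos 3: i→k (+2), pos 4: n→z (+12) — repeating every 3. It's a Vigenère-style cipher with numeric key [2,12,1]: position i shifts by key[i mod 3].
Applying it to basket: b+2=d, a+12=m, s+1=t, k+2=m, e+12=q, t+1=u.

dmtmqu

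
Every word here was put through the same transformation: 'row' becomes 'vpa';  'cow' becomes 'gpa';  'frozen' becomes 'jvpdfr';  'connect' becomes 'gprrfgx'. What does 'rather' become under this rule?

vbxlfv

Vowels shift forward by 1 and consonants shift forward by 4.
Applying it to rather: r(cons)+4=v, a(vowel)+1=b, t(cons)+4=x, h(cons)+4=l, e(vowel)+1=f, r(cons)+4=v.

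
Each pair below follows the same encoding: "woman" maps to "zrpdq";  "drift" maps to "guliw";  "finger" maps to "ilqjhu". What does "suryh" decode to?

prove

This is a Caesar cipher with shift 3.
Undoing it on suryh: s−3=p, u−3=r, r−3=o, y−3=v, h−3=e.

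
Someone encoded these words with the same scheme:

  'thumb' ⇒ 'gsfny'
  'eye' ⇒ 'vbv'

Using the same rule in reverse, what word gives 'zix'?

arc

Each pair mirrors across the alphabet (t↔g, h↔s, u↔f): positions sum to 25. This is the alphabet-reversal cipher (Atbash): a becomes z, b becomes y, etc.
Undoing it on zix: z↔a, i↔r, x↔c.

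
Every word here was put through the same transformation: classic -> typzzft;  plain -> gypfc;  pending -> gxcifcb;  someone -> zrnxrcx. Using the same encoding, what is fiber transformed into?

mfexk

Each letter's alphabet position (a=0..z=25) is mapped through 15·x+15 mod 26 — an affine cipher.
For fiber: f(5)→15·5+15≡12=m; i(8)→15·8+15≡5=f; b(1)→15·1+15≡4=e; e(4)→15·4+15≡23=x; r(17)→15·17+15≡10=k (all mod 26).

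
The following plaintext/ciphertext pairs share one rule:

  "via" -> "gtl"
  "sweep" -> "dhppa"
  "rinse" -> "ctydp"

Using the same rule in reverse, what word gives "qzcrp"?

forge

This is a Caesar cipher with shift 11.
Undoing it on qzcrp: q−11=f, z−11=o, c−11=r, r−11=g, p−11=e.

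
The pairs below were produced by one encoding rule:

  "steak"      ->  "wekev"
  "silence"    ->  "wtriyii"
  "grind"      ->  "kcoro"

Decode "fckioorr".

Shifts by position in steak: pos 0: s→w (+4), pos 1: t→e (+11), pos 2: e→k (+6), pos 3: a→e (+4), pos 4: k→v (+11) — repeating every 3. It's a Vigenère-style cipher with numeric key [4,11,6]: position i shifts by key[i mod 3].
Decoding fckioorr: f−4=b, c−11=r, k−6=e, i−4=e, o−11=d, o−6=i, r−4=n, r−11=g.

breeding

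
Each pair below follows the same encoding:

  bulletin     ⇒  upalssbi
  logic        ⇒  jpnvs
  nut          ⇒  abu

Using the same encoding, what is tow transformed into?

The output letters match the input read backwards, each shifted +7: bulletin reversed is nitellub. The word is reversed, then every letter is shifted forward by 7.
On tow: reverse → wot; then shift: w+7=d, o+7=v, t+7=a.

dva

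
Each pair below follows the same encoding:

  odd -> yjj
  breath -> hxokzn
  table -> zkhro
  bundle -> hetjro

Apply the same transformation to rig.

xsm

The shift depends on letter class: consonant d→j is +6, but vowel o→y is +10. Two shifts are in play — +10 for a/e/i/o/u, +6 for every other letter.
On rig: r(cons)+6=x, i(vowel)+10=s, g(cons)+6=m.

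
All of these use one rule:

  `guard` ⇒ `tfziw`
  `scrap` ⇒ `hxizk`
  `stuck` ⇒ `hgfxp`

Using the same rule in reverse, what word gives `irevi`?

Each pair mirrors across the alphabet (g↔t, u↔f, a↔z): positions sum to 25. This is the alphabet-reversal cipher (Atbash): a becomes z, b becomes y, etc.
Undoing it on irevi: i↔r, r↔i, e↔v, v↔e, i↔r.

river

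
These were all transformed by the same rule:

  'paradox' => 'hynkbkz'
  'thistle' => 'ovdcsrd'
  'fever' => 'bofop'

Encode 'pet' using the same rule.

doz

The output letters match the input read backwards, each shifted +10: paradox reversed is xodarap. The word is reversed, then every letter is shifted forward by 10.
On pet: reverse → tep; then shift: t+10=d, e+10=o, p+10=z.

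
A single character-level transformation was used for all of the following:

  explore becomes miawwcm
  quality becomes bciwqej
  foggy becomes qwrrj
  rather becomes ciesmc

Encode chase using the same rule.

nsidm

The shift depends on letter class: consonant x→i is +11, but vowel e→m is +8. The rule splits by letter class: vowels +8, consonants +11.
Applying it to chase: c(cons)+11=n, h(cons)+11=s, a(vowel)+8=i, s(cons)+11=d, e(vowel)+8=m.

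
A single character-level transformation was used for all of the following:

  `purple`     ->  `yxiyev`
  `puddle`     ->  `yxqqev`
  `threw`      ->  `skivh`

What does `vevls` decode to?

p(15)→y(24) and u(20)→x(23) fit y≡5x+1 (mod 26); the inverse of 5 mod 26 is 21. This is an affine cipher: with a=0,…,z=25, each position x becomes (5x+1) mod 26.
Undoing it on vevls: v(21)→21·(21−1)≡4=e; e(4)→21·(4−1)≡11=l; v(21)→21·(21−1)≡4=e; l(11)→21·(11−1)≡2=c; s(18)→21·(18−1)≡19=t (all mod 26).

elect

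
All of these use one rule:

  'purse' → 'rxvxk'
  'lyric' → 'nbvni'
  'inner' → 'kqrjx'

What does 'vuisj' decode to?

In purse: p→r is +2, u→x is +3, r→v is +4, s→x is +5 — the shift increases by 1 each position. The shift increases by 1 at each position, starting from +2: 2, 3, 4, ….
Undoing it on vuisj: v−2=t, u−3=r, i−4=e, s−5=n, j−6=d.

trend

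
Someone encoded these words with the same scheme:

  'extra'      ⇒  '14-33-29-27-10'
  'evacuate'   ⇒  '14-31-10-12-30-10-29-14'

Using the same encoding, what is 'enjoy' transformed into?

e is letter #5 and maps to 14: an offset of 9. Each letter is replaced by its alphabet position (a=1..z=26) + 9.
For enjoy: e=5→14, n=14→23, j=10→19, o=15→24, y=25→34.

14-23-19-24-34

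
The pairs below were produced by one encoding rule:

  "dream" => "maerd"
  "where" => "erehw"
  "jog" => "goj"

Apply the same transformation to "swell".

llews

It's just the letters in reverse order.
Applying it to swell: reverse → llews.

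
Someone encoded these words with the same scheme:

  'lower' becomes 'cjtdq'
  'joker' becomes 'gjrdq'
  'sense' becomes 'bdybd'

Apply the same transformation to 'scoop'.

l(11)→c(2) and o(14)→j(9) fit y≡11x+11 (mod 26); the inverse of 11 mod 26 is 19. Each letter's alphabet position (a=0..z=25) is mapped through 11·x+11 mod 26 — an affine cipher.
Applying it to scoop: s(18)→11·18+11≡1=b; c(2)→11·2+11≡7=h; o(14)→11·14+11≡9=j; o(14)→11·14+11≡9=j; p(15)→11·15+11≡20=u (all mod 26).

bhjju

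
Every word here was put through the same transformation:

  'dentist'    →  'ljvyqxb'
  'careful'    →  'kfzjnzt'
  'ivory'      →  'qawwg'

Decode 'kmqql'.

child

Shifts by position in dentist: pos 0: d→l (+8), pos 1: e→j (+5), pos 2: n→v (+8), pos 3: t→y (+5) — repeating every 2. A repeating key of period 2 is used — shifts +8, +5 over and over.
Reversing it on kmqql: k−8=c, m−5=h, q−8=i, q−5=l, l−8=d.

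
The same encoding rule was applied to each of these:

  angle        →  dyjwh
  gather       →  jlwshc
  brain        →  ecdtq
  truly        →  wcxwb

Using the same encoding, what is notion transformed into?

Shifts by position in angle: pos 0: a→d (+3), pos 1: n→y (+11), pos 2: g→j (+3), pos 3: l→w (+11) — repeating every 2. The shifts repeat in a cycle of length 2: positions 0,1,… shift by +3, +11, then the pattern repeats.
On notion: n+3=q, o+11=z, t+3=w, i+11=t, o+3=r, n+11=y.

qzwtry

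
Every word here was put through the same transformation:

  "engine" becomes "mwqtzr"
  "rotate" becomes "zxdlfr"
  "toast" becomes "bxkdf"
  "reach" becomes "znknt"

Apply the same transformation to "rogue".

zxqfq

In engine: e→m is +8, n→w is +9, g→q is +10, i→t is +11 — the shift increases by 1 each position. The shift increases by 1 at each position, starting from +8: 8, 9, 10, ….
Applying it to rogue: r+8=z, o+9=x, g+10=q, u+11=f, e+12=q.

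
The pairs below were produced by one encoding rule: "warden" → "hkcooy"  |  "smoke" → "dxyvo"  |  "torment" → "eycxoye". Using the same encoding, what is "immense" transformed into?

sxxoydo

Vowels shift forward by 10 and consonants shift forward by 11.
On immense: i(vowel)+10=s, m(cons)+11=x, m(cons)+11=x, e(vowel)+10=o, n(cons)+11=y, s(cons)+11=d, e(vowel)+10=o.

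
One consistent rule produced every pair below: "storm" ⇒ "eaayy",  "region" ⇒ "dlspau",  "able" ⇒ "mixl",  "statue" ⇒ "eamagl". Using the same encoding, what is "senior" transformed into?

elzpay

Shifts by position in storm: pos 0: s→e (+12), pos 1: t→a (+7), pos 2: o→a (+12), pos 3: r→y (+7) — repeating every 2. A repeating key of period 2 is used — shifts +12, +7 over and over.
On senior: s+12=e, e+7=l, n+12=z, i+7=p, o+12=a, r+7=y.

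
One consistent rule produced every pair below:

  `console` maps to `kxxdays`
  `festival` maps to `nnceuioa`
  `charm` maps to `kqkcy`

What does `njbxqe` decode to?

farmer

The shift increases by 1 at each position, starting from +8: 8, 9, 10, ….
Undoing it on njbxqe: n−8=f, j−9=a, b−10=r, x−11=m, q−12=e, e−13=r.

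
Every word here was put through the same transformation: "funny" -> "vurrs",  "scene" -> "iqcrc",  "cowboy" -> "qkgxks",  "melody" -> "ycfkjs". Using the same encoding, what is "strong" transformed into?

ibpkro

This is an affine cipher: with a=0,…,z=25, each position x becomes (19x+4) mod 26.
Applying it to strong: s(18)→19·18+4≡8=i; t(19)→19·19+4≡1=b; r(17)→19·17+4≡15=p; o(14)→19·14+4≡10=k; n(13)→19·13+4≡17=r; g(6)→19·6+4≡14=o (all mod 26).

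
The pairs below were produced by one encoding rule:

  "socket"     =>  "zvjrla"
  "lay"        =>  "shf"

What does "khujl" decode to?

Compare letters: s→z is +7, o→v is +7, c→j is +7 — a constant shift. Each letter is shifted forward by 7 in the alphabet (a Caesar shift of +7).
Reversing it on khujl: k−7=d, h−7=a, u−7=n, j−7=c, l−7=e.

dance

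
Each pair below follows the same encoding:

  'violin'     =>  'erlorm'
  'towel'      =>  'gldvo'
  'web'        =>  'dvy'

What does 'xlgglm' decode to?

Each pair mirrors across the alphabet (v↔e, i↔r, o↔l): positions sum to 25. Each letter is replaced by its mirror in the alphabet: a↔z, b↔y, c↔x, and so on (the Atbash cipher).
Reversing it on xlgglm: x↔c, l↔o, g↔t, g↔t, l↔o, m↔n.

cotton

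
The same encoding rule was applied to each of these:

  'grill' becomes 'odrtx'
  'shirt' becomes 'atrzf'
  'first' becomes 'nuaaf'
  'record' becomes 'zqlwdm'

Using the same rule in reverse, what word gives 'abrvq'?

Shifts by position in grill: pos 0: g→o (+8), pos 1: r→d (+12), pos 2: i→r (+9), pos 3: l→t (+8), pos 4: l→x (+12) — repeating every 3. The shifts repeat in a cycle of length 3: positions 0,1,… shift by +8, +12, +9, then the pattern repeats.
Undoing it on abrvq: a−8=s, b−12=p, r−9=i, v−8=n, q−12=e.

spine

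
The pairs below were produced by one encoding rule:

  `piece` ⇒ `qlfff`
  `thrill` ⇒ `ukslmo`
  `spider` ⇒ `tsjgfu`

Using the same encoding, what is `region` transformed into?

Shifts by position in piece: pos 0: p→q (+1), pos 1: i→l (+3), pos 2: e→f (+1), pos 3: c→f (+3) — repeating every 2. It's a Vigenère-style cipher with numeric key [1,3]: position i shifts by key[i mod 2].
On region: r+1=s, e+3=h, g+1=h, i+3=l, o+1=p, n+3=q.

shhlpq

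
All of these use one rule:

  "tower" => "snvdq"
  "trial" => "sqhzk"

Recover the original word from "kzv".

Every letter moves 25 places later in the alphabet, wrapping around z→a.
Decoding kzv: k−25=l, z−25=a, v−25=w.

law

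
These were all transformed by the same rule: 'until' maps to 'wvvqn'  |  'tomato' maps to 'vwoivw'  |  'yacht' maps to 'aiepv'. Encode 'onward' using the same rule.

It's a Vigenère-style cipher with numeric key [2,8]: position i shifts by key[i mod 2].
For onward: o+2=q, n+8=v, w+2=y, a+8=i, r+2=t, d+8=l.

qvyitl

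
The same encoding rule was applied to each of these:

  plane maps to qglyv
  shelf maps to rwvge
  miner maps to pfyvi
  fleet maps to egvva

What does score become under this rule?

rdhiv

p(15)→q(16) and l(11)→g(6) fit y≡9x+11 (mod 26); the inverse of 9 mod 26 is 3. Treating letters as 0–25, the rule is x ↦ 9x + 11 (mod 26).
On score: s(18)→9·18+11≡17=r; c(2)→9·2+11≡3=d; o(14)→9·14+11≡7=h; r(17)→9·17+11≡8=i; e(4)→9·4+11≡21=v (all mod 26).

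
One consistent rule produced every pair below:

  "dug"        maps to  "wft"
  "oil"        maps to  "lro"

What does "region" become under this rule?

ivtrlm

Each pair mirrors across the alphabet (d↔w, u↔f, g↔t): positions sum to 25. This is the alphabet-reversal cipher (Atbash): a becomes z, b becomes y, etc.
Applying it to region: r↔i, e↔v, g↔t, i↔r, o↔l, n↔m.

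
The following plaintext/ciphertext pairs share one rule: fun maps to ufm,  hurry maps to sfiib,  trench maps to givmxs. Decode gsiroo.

thrill

Each pair mirrors across the alphabet (f↔u, u↔f, n↔m): positions sum to 25. Letters are reflected about the middle of the alphabet (position → 25−position): Atbash.
Undoing it on gsiroo: g↔t, s↔h, i↔r, r↔i, o↔l, o↔l.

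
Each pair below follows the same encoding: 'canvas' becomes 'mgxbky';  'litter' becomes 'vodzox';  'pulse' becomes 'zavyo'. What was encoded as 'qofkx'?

given

Shifts by position in canvas: pos 0: c→m (+10), pos 1: a→g (+6), pos 2: n→x (+10), pos 3: v→b (+6) — repeating every 2. A repeating key of period 2 is used — shifts +10, +6 over and over.
Decoding qofkx: q−10=g, o−6=i, f−10=v, k−6=e, x−10=n.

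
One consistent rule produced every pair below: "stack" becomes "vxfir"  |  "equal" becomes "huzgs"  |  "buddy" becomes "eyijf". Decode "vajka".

sweet

In stack: s→v is +3, t→x is +4, a→f is +5, c→i is +6 — the shift increases by 1 each position. The shift increases by 1 at each position, starting from +3: 3, 4, 5, ….
Decoding vajka: v−3=s, a−4=w, j−5=e, k−6=e, a−7=t.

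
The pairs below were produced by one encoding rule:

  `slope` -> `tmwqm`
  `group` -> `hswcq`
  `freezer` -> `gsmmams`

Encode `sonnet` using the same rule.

The shift depends on letter class: consonant s→t is +1, but vowel o→w is +8. The rule splits by letter class: vowels +8, consonants +1.
On sonnet: s(cons)+1=t, o(vowel)+8=w, n(cons)+1=o, n(cons)+1=o, e(vowel)+8=m, t(cons)+1=u.

twoomu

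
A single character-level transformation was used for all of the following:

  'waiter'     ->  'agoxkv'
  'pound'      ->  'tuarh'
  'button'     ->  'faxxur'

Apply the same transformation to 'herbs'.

lkvfw

The shift depends on letter class: consonant w→a is +4, but vowel a→g is +6. Two shifts are in play — +6 for a/e/i/o/u, +4 for every other letter.
Applying it to herbs: h(cons)+4=l, e(vowel)+6=k, r(cons)+4=v, b(cons)+4=f, s(cons)+4=w.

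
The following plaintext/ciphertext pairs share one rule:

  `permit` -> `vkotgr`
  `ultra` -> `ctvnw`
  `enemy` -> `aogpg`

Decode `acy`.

way

The output letters match the input read backwards, each shifted +2: permit reversed is timrep. The word is reversed, then every letter is shifted forward by 2.
Reversing it on acy: shift back: a−2=y, c−2=a, y−2=w → yaw; then reverse → way.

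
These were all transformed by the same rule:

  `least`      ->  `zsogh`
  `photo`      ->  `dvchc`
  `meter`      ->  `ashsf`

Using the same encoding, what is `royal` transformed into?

fcmoz

Compare letters: l→z is +14, e→s is +14, a→o is +14 — a constant shift. Each letter is shifted forward by 14 in the alphabet (a Caesar shift of +14).
On royal: r+14=f, o+14=c, y+14=m, a+14=o, l+14=z.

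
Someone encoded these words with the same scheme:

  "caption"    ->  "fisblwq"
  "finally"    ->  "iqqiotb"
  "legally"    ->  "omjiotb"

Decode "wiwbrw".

tattoo

It's a Vigenère-style cipher with numeric key [3,8]: position i shifts by key[i mod 2].
Decoding wiwbrw: w−3=t, i−8=a, w−3=t, b−8=t, r−3=o, w−8=o.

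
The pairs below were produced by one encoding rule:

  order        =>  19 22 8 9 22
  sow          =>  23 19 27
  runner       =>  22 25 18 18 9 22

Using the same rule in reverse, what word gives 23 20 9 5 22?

o is letter #15 and maps to 19: an offset of 4. The number is (letter's place in the alphabet, a=1) + 4.
Undoing it on 23 20 9 5 22: 23→(23−4)÷1=19=s, 20→(20−4)÷1=16=p, 9→(9−4)÷1=5=e, 5→(5−4)÷1=1=a, 22→(22−4)÷1=18=r.

spear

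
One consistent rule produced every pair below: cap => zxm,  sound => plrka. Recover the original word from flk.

Compare letters: c→z is +23, a→x is +23, p→m is +23 — a constant shift. Every letter moves 23 places later in the alphabet, wrapping around z→a.
Reversing it on flk: f−23=i, l−23=o, k−23=n.

ion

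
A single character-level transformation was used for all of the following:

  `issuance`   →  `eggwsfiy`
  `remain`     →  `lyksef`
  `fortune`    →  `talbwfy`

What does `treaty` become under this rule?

blysbc

i(8)→e(4) and s(18)→g(6) fit y≡21x+18 (mod 26); the inverse of 21 mod 26 is 5. Each letter's alphabet position (a=0..z=25) is mapped through 21·x+18 mod 26 — an affine cipher.
On treaty: t(19)→21·19+18≡1=b; r(17)→21·17+18≡11=l; e(4)→21·4+18≡24=y; a(0)→21·0+18≡18=s; t(19)→21·19+18≡1=b; y(24)→21·24+18≡2=c (all mod 26).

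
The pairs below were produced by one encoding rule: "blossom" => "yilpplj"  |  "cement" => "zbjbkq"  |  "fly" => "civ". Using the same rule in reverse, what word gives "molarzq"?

Compare letters: b→y is +23, l→i is +23, o→l is +23 — a constant shift. Every letter moves 23 places later in the alphabet, wrapping around z→a.
Undoing it on molarzq: m−23=p, o−23=r, l−23=o, a−23=d, r−23=u, z−23=c, q−23=t.

product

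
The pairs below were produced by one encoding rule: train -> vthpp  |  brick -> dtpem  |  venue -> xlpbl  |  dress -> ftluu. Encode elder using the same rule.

The shift depends on letter class: consonant t→v is +2, but vowel a→h is +7. Vowels shift forward by 7 and consonants shift forward by 2.
Applying it to elder: e(vowel)+7=l, l(cons)+2=n, d(cons)+2=f, e(vowel)+7=l, r(cons)+2=t.

lnflt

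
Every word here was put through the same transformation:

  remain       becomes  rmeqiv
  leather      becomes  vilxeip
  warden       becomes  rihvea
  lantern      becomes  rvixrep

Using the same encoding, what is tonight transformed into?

Read the word backwards and shift each letter +4.
On tonight: reverse → thginot; then shift: t+4=x, h+4=l, g+4=k, i+4=m, n+4=r, o+4=s, t+4=x.

xlkmrsx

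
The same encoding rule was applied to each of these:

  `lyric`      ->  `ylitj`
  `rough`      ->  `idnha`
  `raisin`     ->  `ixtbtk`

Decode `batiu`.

shirt

Treating letters as 0–25, the rule is x ↦ 19x + 23 (mod 26).
Undoing it on batiu: b(1)→11·(1−23)≡18=s; a(0)→11·(0−23)≡7=h; t(19)→11·(19−23)≡8=i; i(8)→11·(8−23)≡17=r; u(20)→11·(20−23)≡19=t (all mod 26).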